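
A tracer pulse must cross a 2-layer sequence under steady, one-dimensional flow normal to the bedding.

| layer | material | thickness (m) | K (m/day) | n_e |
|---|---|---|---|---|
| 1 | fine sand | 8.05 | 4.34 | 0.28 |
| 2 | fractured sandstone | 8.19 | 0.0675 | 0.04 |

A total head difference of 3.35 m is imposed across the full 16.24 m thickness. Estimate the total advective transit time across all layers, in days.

With flow normal to the layers, continuity requires the same specific discharge q through every layer.
Σ(b_i/K_i) = 8.05/4.34 + 8.19/0.0675 = 123.2 d.
q = Δh / Σ(b_i/K_i) = 3.35 / 123.2 = 0.02719 m/day.
In each layer the seepage velocity is v_i = q/n_i, so the layer transit time is t_i = b_i·n_i / q:
  layer 1 (fine sand): t_1 = 8.05 × 0.28 / 0.02719 = 82.89 d
  layer 2 (fractured sandstone): t_2 = 8.19 × 0.04 / 0.02719 = 12.05 d
Total t = Σ t_i = 94.93 days.

94.9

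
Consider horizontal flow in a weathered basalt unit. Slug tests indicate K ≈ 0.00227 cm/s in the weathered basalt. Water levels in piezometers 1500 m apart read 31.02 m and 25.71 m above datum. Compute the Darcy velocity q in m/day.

0.00694

Convert K: 0.00227 cm/s × 864 = 1.961 m/day.
Hydraulic gradient i = (31.02 − 25.71) / 1500 = 5.31 / 1500 = 0.003540.
Specific discharge q = K · i = 1.961 × 0.003540 = 0.006943 m/day.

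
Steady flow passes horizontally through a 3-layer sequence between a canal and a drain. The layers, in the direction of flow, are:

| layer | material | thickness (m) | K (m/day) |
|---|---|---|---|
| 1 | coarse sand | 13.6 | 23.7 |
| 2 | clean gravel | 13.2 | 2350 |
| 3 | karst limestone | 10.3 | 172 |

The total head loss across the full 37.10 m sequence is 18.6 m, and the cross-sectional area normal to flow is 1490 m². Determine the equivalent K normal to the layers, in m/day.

58.0

Flow is perpendicular to layering, so the layers act in series and the equivalent K is the thickness-weighted harmonic mean.
Total thickness L = 13.6 + 13.2 + 10.3 = 37.10 m.
Σ(b_i/K_i) = 13.6/23.7 + 13.2/2350 + 10.3/172 = 0.6393 d.
K_eq = L / Σ(b_i/K_i) = 37.10 / 0.6393 = 58.03 m/day.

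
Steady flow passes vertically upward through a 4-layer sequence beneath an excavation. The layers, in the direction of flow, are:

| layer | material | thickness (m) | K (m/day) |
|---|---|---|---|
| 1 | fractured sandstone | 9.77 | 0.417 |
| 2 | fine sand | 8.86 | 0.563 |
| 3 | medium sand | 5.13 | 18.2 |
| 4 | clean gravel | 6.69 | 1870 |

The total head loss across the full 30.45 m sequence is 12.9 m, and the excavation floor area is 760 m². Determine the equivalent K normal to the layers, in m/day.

Flow is perpendicular to layering, so the layers act in series and the equivalent K is the thickness-weighted harmonic mean.
Total thickness L = 9.77 + 8.86 + 5.13 + 6.69 = 30.45 m.
Σ(b_i/K_i) = 9.77/0.417 + 8.86/0.563 + 5.13/18.2 + 6.69/1870 = 39.45 d.
K_eq = L / Σ(b_i/K_i) = 30.45 / 39.45 = 0.7718 m/day.

0.772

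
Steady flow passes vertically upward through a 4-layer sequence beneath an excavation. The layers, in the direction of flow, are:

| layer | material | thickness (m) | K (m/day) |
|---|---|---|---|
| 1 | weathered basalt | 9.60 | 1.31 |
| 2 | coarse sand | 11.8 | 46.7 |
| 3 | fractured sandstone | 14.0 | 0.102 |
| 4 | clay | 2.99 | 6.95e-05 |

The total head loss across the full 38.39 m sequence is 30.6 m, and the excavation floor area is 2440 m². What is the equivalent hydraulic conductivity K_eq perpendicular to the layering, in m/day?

0.000889

Flow is perpendicular to layering, so the layers act in series and the equivalent K is the thickness-weighted harmonic mean.
Total thickness L = 9.60 + 11.8 + 14.0 + 2.99 = 38.39 m.
Σ(b_i/K_i) = 9.60/1.31 + 11.8/46.7 + 14.0/0.102 + 2.99/6.95e-05 = 43166 d.
K_eq = L / Σ(b_i/K_i) = 38.39 / 43166 = 0.0008893 m/day.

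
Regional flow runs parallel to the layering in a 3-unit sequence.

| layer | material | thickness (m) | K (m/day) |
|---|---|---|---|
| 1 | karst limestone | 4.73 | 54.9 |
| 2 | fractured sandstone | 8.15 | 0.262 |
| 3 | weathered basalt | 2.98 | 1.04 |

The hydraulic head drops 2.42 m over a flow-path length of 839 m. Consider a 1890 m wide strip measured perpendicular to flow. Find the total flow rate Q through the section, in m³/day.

Flow is parallel to layering, so each bed carries its own Darcy discharge and the transmissivities add.
Σ(K_i·b_i) = 54.9×4.73 + 0.262×8.15 + 1.04×2.98 = 264.9 m²/day.
Hydraulic gradient i = Δh / L = 2.42 / 839 = 0.002884.
Q = Σ(K_i·b_i) · W · i = 264.9 × 1890 × 0.002884 = 1444 m³/day.

1440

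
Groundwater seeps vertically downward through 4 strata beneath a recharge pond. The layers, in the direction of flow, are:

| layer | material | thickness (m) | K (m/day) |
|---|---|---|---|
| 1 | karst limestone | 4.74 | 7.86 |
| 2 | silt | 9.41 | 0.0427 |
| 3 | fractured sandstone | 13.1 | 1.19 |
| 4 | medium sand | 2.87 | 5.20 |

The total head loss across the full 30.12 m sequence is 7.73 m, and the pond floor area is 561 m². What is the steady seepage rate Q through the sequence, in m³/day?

Flow is perpendicular to layering, so the layers act in series and the equivalent K is the thickness-weighted harmonic mean.
Total thickness L = 4.74 + 9.41 + 13.1 + 2.87 = 30.12 m.
Σ(b_i/K_i) = 4.74/7.86 + 9.41/0.0427 + 13.1/1.19 + 2.87/5.20 = 232.5 d.
K_eq = L / Σ(b_i/K_i) = 30.12 / 232.5 = 0.1295 m/day.
Q = K_eq · A · (Δh/L) = 0.1295 × 561 × (7.73/30.12) = 18.65 m³/day.

18.6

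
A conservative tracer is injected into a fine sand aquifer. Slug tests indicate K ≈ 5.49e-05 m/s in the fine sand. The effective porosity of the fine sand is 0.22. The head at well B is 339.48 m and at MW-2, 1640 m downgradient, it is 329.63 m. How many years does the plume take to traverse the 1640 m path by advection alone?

34.7

Convert K: 5.49e-05 m/s × 86400 = 4.743 m/day.
Hydraulic gradient i = (339.48 − 329.63) / 1640 = 9.85 / 1640 = 0.006006.
Darcy flux q = K · i = 4.743 × 0.006006 = 0.02849 m/day.
Seepage velocity v = q / n_e = 0.02849 / 0.22 = 0.1295 m/day.
Travel time t = L / v = 1640 / 0.1295 = 12665 days = 34.67 years.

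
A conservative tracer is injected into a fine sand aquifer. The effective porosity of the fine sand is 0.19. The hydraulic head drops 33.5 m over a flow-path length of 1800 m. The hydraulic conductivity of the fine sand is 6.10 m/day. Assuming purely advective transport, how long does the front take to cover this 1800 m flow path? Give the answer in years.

8.25

Hydraulic gradient i = Δh / L = 33.5 / 1800 = 0.01861.
Darcy flux q = K · i = 6.100 × 0.01861 = 0.1135 m/day.
Seepage velocity v = q / n_e = 0.1135 / 0.19 = 0.5975 m/day.
Travel time t = L / v = 1800 / 0.5975 = 3012 days = 8.248 years.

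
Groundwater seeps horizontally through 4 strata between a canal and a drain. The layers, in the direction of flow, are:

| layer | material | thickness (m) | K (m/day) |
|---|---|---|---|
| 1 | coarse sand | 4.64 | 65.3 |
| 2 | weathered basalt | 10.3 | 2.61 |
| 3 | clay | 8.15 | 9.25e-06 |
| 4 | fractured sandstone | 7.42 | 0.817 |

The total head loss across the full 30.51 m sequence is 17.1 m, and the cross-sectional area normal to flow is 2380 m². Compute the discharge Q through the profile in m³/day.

Flow is perpendicular to layering, so the layers act in series and the equivalent K is the thickness-weighted harmonic mean.
Total thickness L = 4.64 + 10.3 + 8.15 + 7.42 = 30.51 m.
Σ(b_i/K_i) = 4.64/65.3 + 10.3/2.61 + 8.15/9.25e-06 + 7.42/0.817 = 8.811e+05 d.
K_eq = L / Σ(b_i/K_i) = 30.51 / 8.811e+05 = 3.463e-05 m/day.
Q = K_eq · A · (Δh/L) = 3.463e-05 × 2380 × (17.1/30.51) = 0.04619 m³/day.

0.0462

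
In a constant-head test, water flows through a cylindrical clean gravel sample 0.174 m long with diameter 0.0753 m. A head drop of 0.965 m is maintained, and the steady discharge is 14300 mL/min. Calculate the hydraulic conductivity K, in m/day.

834

Cross-sectional area A = π·(d/2)² = π × (0.0753/2)² = 0.004453 m².
Convert discharge: 14300 mL/min = 0.0002383 m³/s.
Darcy's law rearranged: K = Q·L / (A·Δh) = 0.0002383 × 0.174 / (0.004453 × 0.965) = 0.009650 m/s = 833.8 m/day.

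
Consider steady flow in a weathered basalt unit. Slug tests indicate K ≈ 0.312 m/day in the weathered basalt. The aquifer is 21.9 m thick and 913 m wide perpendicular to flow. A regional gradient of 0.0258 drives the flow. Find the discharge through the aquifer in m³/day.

161

Cross-sectional area A = 913 × 21.9 = 19995 m².
Hydraulic gradient i = 0.0258.
Darcy's law: Q = K · A · i = 0.3120 × 19995 × 0.02580 = 160.9 m³/day.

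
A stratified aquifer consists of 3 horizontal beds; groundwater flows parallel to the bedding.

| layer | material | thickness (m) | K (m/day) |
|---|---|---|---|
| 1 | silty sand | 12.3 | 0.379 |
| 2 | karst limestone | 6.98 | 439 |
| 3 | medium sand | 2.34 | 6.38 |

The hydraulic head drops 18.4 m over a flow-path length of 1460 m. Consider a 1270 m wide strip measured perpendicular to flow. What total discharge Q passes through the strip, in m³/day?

Flow is parallel to layering, so each bed carries its own Darcy discharge and the transmissivities add.
Σ(K_i·b_i) = 0.379×12.3 + 439×6.98 + 6.38×2.34 = 3084 m²/day.
Hydraulic gradient i = Δh / L = 18.4 / 1460 = 0.01260.
Q = Σ(K_i·b_i) · W · i = 3084 × 1270 × 0.01260 = 49358 m³/day.

49400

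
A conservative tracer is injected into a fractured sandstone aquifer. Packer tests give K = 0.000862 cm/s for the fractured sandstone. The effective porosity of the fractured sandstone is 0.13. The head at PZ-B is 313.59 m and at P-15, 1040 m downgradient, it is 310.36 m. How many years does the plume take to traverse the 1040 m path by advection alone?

160

Convert K: 0.000862 cm/s × 864 = 0.7448 m/day.
Hydraulic gradient i = (313.59 − 310.36) / 1040 = 3.23 / 1040 = 0.003106.
Darcy flux q = K · i = 0.7448 × 0.003106 = 0.002313 m/day.
Seepage velocity v = q / n_e = 0.002313 / 0.13 = 0.01779 m/day.
Travel time t = L / v = 1040 / 0.01779 = 58450 days = 160.0 years.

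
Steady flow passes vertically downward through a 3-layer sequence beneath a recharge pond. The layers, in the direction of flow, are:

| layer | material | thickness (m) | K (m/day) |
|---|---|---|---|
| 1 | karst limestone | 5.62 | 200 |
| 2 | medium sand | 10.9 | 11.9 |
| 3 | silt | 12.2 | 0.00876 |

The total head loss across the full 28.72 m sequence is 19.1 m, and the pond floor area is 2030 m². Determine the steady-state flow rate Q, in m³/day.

27.8

Flow is perpendicular to layering, so the layers act in series and the equivalent K is the thickness-weighted harmonic mean.
Total thickness L = 5.62 + 10.9 + 12.2 = 28.72 m.
Σ(b_i/K_i) = 5.62/200 + 10.9/11.9 + 12.2/0.00876 = 1394 d.
K_eq = L / Σ(b_i/K_i) = 28.72 / 1394 = 0.02061 m/day.
Q = K_eq · A · (Δh/L) = 0.02061 × 2030 × (19.1/28.72) = 27.82 m³/day.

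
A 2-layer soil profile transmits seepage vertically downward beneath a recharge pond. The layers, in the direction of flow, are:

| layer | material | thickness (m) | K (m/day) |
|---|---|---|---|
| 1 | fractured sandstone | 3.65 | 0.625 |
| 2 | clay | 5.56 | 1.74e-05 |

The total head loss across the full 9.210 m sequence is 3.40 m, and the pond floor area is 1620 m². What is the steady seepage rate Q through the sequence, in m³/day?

Flow is perpendicular to layering, so the layers act in series and the equivalent K is the thickness-weighted harmonic mean.
Total thickness L = 3.65 + 5.56 = 9.210 m.
Σ(b_i/K_i) = 3.65/0.625 + 5.56/1.74e-05 = 3.195e+05 d.
K_eq = L / Σ(b_i/K_i) = 9.210 / 3.195e+05 = 2.882e-05 m/day.
Q = K_eq · A · (Δh/L) = 2.882e-05 × 1620 × (3.40/9.210) = 0.01724 m³/day.

0.0172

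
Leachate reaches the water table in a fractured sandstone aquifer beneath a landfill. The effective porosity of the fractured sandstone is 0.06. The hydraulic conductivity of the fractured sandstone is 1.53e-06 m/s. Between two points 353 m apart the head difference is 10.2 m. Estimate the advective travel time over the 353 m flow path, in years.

15.2

Convert K: 1.53e-06 m/s × 86400 = 0.1322 m/day.
Hydraulic gradient i = Δh / L = 10.2 / 353 = 0.02890.
Darcy flux q = K · i = 0.1322 × 0.02890 = 0.003820 m/day.
Seepage velocity v = q / n_e = 0.003820 / 0.06 = 0.06366 m/day.
Travel time t = L / v = 353 / 0.06366 = 5545 days = 15.18 years.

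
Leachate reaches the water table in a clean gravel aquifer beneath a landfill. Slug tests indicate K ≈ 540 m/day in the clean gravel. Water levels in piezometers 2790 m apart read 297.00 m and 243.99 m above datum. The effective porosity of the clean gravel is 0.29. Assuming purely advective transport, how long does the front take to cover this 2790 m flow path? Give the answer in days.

Hydraulic gradient i = (297.00 − 243.99) / 2790 = 53.01 / 2790 = 0.01900.
Darcy flux q = K · i = 540.0 × 0.01900 = 10.26 m/day.
Seepage velocity v = q / n_e = 10.26 / 0.29 = 35.38 m/day.
Travel time t = L / v = 2790 / 35.38 = 78.86 days.

78.9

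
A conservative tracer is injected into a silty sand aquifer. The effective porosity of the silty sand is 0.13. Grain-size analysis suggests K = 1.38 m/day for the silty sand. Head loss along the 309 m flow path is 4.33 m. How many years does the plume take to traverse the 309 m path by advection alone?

Hydraulic gradient i = Δh / L = 4.33 / 309 = 0.01401.
Darcy flux q = K · i = 1.380 × 0.01401 = 0.01934 m/day.
Seepage velocity v = q / n_e = 0.01934 / 0.13 = 0.1488 m/day.
Travel time t = L / v = 309 / 0.1488 = 2077 days = 5.687 years.

5.69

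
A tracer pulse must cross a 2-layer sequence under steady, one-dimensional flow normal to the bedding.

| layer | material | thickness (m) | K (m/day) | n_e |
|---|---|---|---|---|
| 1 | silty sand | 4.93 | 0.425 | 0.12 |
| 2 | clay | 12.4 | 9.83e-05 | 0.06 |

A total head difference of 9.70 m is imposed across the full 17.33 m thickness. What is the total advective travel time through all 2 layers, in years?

47.6

With flow normal to the layers, continuity requires the same specific discharge q through every layer.
Σ(b_i/K_i) = 4.93/0.425 + 12.4/9.83e-05 = 1.262e+05 d.
q = Δh / Σ(b_i/K_i) = 9.70 / 1.262e+05 = 7.689e-05 m/day.
In each layer the seepage velocity is v_i = q/n_i, so the layer transit time is t_i = b_i·n_i / q:
  layer 1 (silty sand): t_1 = 4.93 × 0.12 / 7.689e-05 = 7694 d
  layer 2 (clay): t_2 = 12.4 × 0.06 / 7.689e-05 = 9676 d
Total t = Σ t_i = 17371 days = 47.56 years.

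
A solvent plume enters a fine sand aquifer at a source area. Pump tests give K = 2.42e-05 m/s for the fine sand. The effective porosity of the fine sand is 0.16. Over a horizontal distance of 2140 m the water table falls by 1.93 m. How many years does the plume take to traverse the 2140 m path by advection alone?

497

Convert K: 2.42e-05 m/s × 86400 = 2.091 m/day.
Hydraulic gradient i = Δh / L = 1.93 / 2140 = 0.0009019.
Darcy flux q = K · i = 2.091 × 0.0009019 = 0.001886 m/day.
Seepage velocity v = q / n_e = 0.001886 / 0.16 = 0.01179 m/day.
Travel time t = L / v = 2140 / 0.01179 = 1.816e+05 days = 497.1 years.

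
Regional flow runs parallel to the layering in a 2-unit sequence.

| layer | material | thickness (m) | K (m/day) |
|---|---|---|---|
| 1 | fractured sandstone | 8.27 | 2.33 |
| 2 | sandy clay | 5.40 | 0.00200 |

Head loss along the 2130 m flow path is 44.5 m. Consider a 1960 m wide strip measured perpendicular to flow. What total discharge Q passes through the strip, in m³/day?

Flow is parallel to layering, so each bed carries its own Darcy discharge and the transmissivities add.
Σ(K_i·b_i) = 2.33×8.27 + 0.00200×5.40 = 19.28 m²/day.
Hydraulic gradient i = Δh / L = 44.5 / 2130 = 0.02089.
Q = Σ(K_i·b_i) · W · i = 19.28 × 1960 × 0.02089 = 789.5 m³/day.

789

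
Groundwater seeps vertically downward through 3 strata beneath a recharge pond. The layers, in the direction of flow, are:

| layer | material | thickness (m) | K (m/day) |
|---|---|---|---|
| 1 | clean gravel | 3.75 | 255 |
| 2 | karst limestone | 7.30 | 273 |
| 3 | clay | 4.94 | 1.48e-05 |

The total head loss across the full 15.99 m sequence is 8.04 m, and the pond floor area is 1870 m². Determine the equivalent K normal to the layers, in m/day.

4.79e-05

Flow is perpendicular to layering, so the layers act in series and the equivalent K is the thickness-weighted harmonic mean.
Total thickness L = 3.75 + 7.30 + 4.94 = 15.99 m.
Σ(b_i/K_i) = 3.75/255 + 7.30/273 + 4.94/1.48e-05 = 3.338e+05 d.
K_eq = L / Σ(b_i/K_i) = 15.99 / 3.338e+05 = 4.791e-05 m/day.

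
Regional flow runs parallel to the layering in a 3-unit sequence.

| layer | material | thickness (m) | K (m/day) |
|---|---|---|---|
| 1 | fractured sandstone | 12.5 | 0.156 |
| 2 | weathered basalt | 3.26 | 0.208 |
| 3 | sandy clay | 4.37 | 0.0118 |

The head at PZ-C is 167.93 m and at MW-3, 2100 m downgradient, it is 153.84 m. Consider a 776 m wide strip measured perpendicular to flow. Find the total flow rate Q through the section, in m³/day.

Flow is parallel to layering, so each bed carries its own Darcy discharge and the transmissivities add.
Σ(K_i·b_i) = 0.156×12.5 + 0.208×3.26 + 0.0118×4.37 = 2.680 m²/day.
Hydraulic gradient i = (167.93 − 153.84) / 2100 = 14.09 / 2100 = 0.006710.
Q = Σ(K_i·b_i) · W · i = 2.680 × 776 × 0.006710 = 13.95 m³/day.

14.0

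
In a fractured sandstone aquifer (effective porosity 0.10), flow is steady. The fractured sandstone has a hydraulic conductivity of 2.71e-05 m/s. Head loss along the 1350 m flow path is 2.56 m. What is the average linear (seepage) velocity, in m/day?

Convert K: 2.71e-05 m/s × 86400 = 2.341 m/day.
Hydraulic gradient i = Δh / L = 2.56 / 1350 = 0.001896.
Darcy flux q = K · i = 2.341 × 0.001896 = 0.004440 m/day.
Seepage velocity v = q / n_e = 0.004440 / 0.10 = 0.04440 m/day.

0.0444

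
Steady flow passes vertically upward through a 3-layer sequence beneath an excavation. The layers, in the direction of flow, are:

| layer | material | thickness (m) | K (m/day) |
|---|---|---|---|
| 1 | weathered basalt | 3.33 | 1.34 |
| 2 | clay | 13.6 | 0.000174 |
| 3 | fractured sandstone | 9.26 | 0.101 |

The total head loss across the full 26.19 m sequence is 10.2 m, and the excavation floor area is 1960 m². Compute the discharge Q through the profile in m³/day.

0.255

Flow is perpendicular to layering, so the layers act in series and the equivalent K is the thickness-weighted harmonic mean.
Total thickness L = 3.33 + 13.6 + 9.26 = 26.19 m.
Σ(b_i/K_i) = 3.33/1.34 + 13.6/0.000174 + 9.26/0.101 = 78255 d.
K_eq = L / Σ(b_i/K_i) = 26.19 / 78255 = 0.0003347 m/day.
Q = K_eq · A · (Δh/L) = 0.0003347 × 1960 × (10.2/26.19) = 0.2555 m³/day.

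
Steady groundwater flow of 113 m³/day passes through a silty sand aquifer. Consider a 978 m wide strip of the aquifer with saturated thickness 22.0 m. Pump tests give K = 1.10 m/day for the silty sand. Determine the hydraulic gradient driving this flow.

0.00477

Cross-sectional area A = 978 × 22.0 = 21516 m².
From Q = K·A·i, i = Q / (K·A) = 113 / (1.100 × 21516) = 0.004774.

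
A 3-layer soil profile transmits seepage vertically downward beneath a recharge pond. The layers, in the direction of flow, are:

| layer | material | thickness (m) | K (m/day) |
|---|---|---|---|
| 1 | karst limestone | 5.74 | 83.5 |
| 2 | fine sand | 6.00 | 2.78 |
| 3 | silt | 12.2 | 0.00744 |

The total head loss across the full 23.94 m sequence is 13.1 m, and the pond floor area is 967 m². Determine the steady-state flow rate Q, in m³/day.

7.71

Flow is perpendicular to layering, so the layers act in series and the equivalent K is the thickness-weighted harmonic mean.
Total thickness L = 5.74 + 6.00 + 12.2 = 23.94 m.
Σ(b_i/K_i) = 5.74/83.5 + 6.00/2.78 + 12.2/0.00744 = 1642 d.
K_eq = L / Σ(b_i/K_i) = 23.94 / 1642 = 0.01458 m/day.
Q = K_eq · A · (Δh/L) = 0.01458 × 967 × (13.1/23.94) = 7.715 m³/day.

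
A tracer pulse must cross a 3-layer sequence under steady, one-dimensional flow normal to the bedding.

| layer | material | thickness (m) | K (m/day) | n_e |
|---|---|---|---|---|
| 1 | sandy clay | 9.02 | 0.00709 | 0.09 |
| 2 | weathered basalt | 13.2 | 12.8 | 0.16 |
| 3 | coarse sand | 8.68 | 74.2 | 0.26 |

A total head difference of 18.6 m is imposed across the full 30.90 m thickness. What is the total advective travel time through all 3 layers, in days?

With flow normal to the layers, continuity requires the same specific discharge q through every layer.
Σ(b_i/K_i) = 9.02/0.00709 + 13.2/12.8 + 8.68/74.2 = 1273 d.
q = Δh / Σ(b_i/K_i) = 18.6 / 1273 = 0.01461 m/day.
In each layer the seepage velocity is v_i = q/n_i, so the layer transit time is t_i = b_i·n_i / q:
  layer 1 (sandy clay): t_1 = 9.02 × 0.09 / 0.01461 = 55.58 d
  layer 2 (weathered basalt): t_2 = 13.2 × 0.16 / 0.01461 = 144.6 d
  layer 3 (coarse sand): t_3 = 8.68 × 0.26 / 0.01461 = 154.5 d
Total t = Σ t_i = 354.7 days.

355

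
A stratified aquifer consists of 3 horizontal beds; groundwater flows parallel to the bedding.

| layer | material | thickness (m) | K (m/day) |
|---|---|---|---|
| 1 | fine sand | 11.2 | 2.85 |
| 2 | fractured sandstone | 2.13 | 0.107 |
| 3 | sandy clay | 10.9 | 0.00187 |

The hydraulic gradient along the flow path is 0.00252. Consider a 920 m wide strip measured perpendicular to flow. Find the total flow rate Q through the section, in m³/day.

Flow is parallel to layering, so each bed carries its own Darcy discharge and the transmissivities add.
Σ(K_i·b_i) = 2.85×11.2 + 0.107×2.13 + 0.00187×10.9 = 32.17 m²/day.
Hydraulic gradient i = 0.00252.
Q = Σ(K_i·b_i) · W · i = 32.17 × 920 × 0.002520 = 74.58 m³/day.

74.6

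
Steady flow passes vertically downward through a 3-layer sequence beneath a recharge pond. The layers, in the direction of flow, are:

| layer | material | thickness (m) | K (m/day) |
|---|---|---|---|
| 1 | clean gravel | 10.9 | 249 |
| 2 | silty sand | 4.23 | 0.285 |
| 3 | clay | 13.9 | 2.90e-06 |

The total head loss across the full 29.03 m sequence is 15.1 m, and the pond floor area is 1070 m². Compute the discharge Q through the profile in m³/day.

0.00337

Flow is perpendicular to layering, so the layers act in series and the equivalent K is the thickness-weighted harmonic mean.
Total thickness L = 10.9 + 4.23 + 13.9 = 29.03 m.
Σ(b_i/K_i) = 10.9/249 + 4.23/0.285 + 13.9/2.90e-06 = 4.793e+06 d.
K_eq = L / Σ(b_i/K_i) = 29.03 / 4.793e+06 = 6.057e-06 m/day.
Q = K_eq · A · (Δh/L) = 6.057e-06 × 1070 × (15.1/29.03) = 0.003371 m³/day.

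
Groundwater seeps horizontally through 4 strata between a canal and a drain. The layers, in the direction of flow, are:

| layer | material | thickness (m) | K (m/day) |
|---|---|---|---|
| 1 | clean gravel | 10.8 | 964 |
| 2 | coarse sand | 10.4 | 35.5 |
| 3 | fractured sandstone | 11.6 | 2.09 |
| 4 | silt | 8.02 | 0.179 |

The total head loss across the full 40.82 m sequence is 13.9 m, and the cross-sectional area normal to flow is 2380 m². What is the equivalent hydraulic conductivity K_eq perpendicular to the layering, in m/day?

Flow is perpendicular to layering, so the layers act in series and the equivalent K is the thickness-weighted harmonic mean.
Total thickness L = 10.8 + 10.4 + 11.6 + 8.02 = 40.82 m.
Σ(b_i/K_i) = 10.8/964 + 10.4/35.5 + 11.6/2.09 + 8.02/0.179 = 50.66 d.
K_eq = L / Σ(b_i/K_i) = 40.82 / 50.66 = 0.8058 m/day.

0.806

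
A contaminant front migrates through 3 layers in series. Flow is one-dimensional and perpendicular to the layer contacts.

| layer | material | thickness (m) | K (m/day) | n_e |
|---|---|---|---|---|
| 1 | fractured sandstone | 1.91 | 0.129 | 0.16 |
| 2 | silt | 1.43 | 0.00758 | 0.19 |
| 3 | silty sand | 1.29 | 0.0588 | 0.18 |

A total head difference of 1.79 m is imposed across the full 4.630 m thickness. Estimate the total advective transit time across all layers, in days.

With flow normal to the layers, continuity requires the same specific discharge q through every layer.
Σ(b_i/K_i) = 1.91/0.129 + 1.43/0.00758 + 1.29/0.0588 = 225.4 d.
q = Δh / Σ(b_i/K_i) = 1.79 / 225.4 = 0.007941 m/day.
In each layer the seepage velocity is v_i = q/n_i, so the layer transit time is t_i = b_i·n_i / q:
  layer 1 (fractured sandstone): t_1 = 1.91 × 0.16 / 0.007941 = 38.48 d
  layer 2 (silt): t_2 = 1.43 × 0.19 / 0.007941 = 34.21 d
  layer 3 (silty sand): t_3 = 1.29 × 0.18 / 0.007941 = 29.24 d
Total t = Σ t_i = 101.9 days.

102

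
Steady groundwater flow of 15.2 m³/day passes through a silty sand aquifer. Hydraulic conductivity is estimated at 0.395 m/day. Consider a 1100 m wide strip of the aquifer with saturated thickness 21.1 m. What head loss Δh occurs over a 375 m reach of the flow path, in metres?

0.622

Cross-sectional area A = 1100 × 21.1 = 23210 m².
From Q = K·A·i, i = Q / (K·A) = 15.2 / (0.3950 × 23210) = 0.001658.
Head loss Δh = i · L = 0.001658 × 375 = 0.6217 m.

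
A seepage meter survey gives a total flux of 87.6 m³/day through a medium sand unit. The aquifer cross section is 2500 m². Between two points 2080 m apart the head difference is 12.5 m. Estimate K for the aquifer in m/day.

5.83

Hydraulic gradient i = Δh / L = 12.5 / 2080 = 0.006010.
From Q = K·A·i, K = Q / (A·i) = 87.6 / (2500 × 0.006010) = 5.831 m/day.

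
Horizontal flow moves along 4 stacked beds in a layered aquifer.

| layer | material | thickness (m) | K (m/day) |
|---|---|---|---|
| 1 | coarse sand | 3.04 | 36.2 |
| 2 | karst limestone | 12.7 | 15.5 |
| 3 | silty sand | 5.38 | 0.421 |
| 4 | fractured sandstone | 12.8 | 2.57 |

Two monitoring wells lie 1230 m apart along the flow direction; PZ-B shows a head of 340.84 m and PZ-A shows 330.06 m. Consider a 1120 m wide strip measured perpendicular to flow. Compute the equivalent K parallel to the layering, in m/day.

Flow is parallel to layering, so each bed carries its own Darcy discharge and the transmissivities add.
Σ(K_i·b_i) = 36.2×3.04 + 15.5×12.7 + 0.421×5.38 + 2.57×12.8 = 342.1 m²/day.
Total thickness b = 33.92 m, so K_eq = Σ(K_i·b_i)/b = 10.08 m/day.

10.1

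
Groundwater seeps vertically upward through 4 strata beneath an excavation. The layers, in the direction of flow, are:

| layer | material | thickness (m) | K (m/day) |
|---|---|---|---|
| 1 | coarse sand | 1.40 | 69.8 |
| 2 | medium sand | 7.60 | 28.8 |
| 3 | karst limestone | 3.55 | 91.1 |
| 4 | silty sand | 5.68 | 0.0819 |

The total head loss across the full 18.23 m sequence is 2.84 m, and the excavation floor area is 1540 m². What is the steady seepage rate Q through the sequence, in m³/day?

62.8

Flow is perpendicular to layering, so the layers act in series and the equivalent K is the thickness-weighted harmonic mean.
Total thickness L = 1.40 + 7.60 + 3.55 + 5.68 = 18.23 m.
Σ(b_i/K_i) = 1.40/69.8 + 7.60/28.8 + 3.55/91.1 + 5.68/0.0819 = 69.68 d.
K_eq = L / Σ(b_i/K_i) = 18.23 / 69.68 = 0.2616 m/day.
Q = K_eq · A · (Δh/L) = 0.2616 × 1540 × (2.84/18.23) = 62.77 m³/day.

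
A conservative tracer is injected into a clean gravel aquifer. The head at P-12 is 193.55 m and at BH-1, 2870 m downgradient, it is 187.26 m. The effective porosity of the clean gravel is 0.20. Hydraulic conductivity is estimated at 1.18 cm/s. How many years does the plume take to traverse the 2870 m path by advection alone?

Convert K: 1.18 cm/s × 864 = 1020 m/day.
Hydraulic gradient i = (193.55 − 187.26) / 2870 = 6.29 / 2870 = 0.002192.
Darcy flux q = K · i = 1020 × 0.002192 = 2.234 m/day.
Seepage velocity v = q / n_e = 2.234 / 0.20 = 11.17 m/day.
Travel time t = L / v = 2870 / 11.17 = 256.9 days = 0.7033 years.

0.703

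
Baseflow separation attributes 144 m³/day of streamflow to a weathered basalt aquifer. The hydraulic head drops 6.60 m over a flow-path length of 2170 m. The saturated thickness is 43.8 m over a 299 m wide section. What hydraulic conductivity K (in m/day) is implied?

3.62

Cross-sectional area A = 299 × 43.8 = 13096 m².
Hydraulic gradient i = Δh / L = 6.60 / 2170 = 0.003041.
From Q = K·A·i, K = Q / (A·i) = 144 / (13096 × 0.003041) = 3.615 m/day.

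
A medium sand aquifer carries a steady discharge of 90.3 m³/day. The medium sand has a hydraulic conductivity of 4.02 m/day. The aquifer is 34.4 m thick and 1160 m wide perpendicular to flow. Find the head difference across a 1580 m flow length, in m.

Cross-sectional area A = 1160 × 34.4 = 39904 m².
From Q = K·A·i, i = Q / (K·A) = 90.3 / (4.020 × 39904) = 0.0005629.
Head loss Δh = i · L = 0.0005629 × 1580 = 0.8894 m.

0.889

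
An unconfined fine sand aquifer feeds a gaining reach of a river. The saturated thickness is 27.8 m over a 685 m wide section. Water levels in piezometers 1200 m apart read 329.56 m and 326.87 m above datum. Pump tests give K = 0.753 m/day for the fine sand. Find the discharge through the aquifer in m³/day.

Cross-sectional area A = 685 × 27.8 = 19043 m².
Hydraulic gradient i = (329.56 − 326.87) / 1200 = 2.69 / 1200 = 0.002242.
Darcy's law: Q = K · A · i = 0.7530 × 19043 × 0.002242 = 32.14 m³/day.

32.1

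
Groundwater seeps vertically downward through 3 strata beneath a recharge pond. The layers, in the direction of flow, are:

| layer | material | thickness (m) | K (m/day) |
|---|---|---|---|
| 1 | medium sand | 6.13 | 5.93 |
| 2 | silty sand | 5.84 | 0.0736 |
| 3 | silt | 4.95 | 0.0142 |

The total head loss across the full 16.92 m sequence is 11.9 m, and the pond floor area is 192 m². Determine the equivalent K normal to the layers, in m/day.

Flow is perpendicular to layering, so the layers act in series and the equivalent K is the thickness-weighted harmonic mean.
Total thickness L = 6.13 + 5.84 + 4.95 = 16.92 m.
Σ(b_i/K_i) = 6.13/5.93 + 5.84/0.0736 + 4.95/0.0142 = 429.0 d.
K_eq = L / Σ(b_i/K_i) = 16.92 / 429.0 = 0.03944 m/day.

0.0394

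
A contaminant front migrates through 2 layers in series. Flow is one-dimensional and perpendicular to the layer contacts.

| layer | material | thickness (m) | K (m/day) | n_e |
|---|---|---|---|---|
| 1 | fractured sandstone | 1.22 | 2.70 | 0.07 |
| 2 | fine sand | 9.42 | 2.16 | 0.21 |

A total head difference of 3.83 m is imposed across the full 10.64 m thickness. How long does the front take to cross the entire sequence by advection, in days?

With flow normal to the layers, continuity requires the same specific discharge q through every layer.
Σ(b_i/K_i) = 1.22/2.70 + 9.42/2.16 = 4.813 d.
q = Δh / Σ(b_i/K_i) = 3.83 / 4.813 = 0.7958 m/day.
In each layer the seepage velocity is v_i = q/n_i, so the layer transit time is t_i = b_i·n_i / q:
  layer 1 (fractured sandstone): t_1 = 1.22 × 0.07 / 0.7958 = 0.1073 d
  layer 2 (fine sand): t_2 = 9.42 × 0.21 / 0.7958 = 2.486 d
Total t = Σ t_i = 2.593 days.

2.59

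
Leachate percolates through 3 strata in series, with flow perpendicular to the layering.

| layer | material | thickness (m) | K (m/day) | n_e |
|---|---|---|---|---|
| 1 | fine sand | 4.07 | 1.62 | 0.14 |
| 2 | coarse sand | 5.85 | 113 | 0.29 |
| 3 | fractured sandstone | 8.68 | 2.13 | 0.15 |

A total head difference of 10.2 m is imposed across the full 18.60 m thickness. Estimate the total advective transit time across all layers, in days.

With flow normal to the layers, continuity requires the same specific discharge q through every layer.
Σ(b_i/K_i) = 4.07/1.62 + 5.85/113 + 8.68/2.13 = 6.639 d.
q = Δh / Σ(b_i/K_i) = 10.2 / 6.639 = 1.536 m/day.
In each layer the seepage velocity is v_i = q/n_i, so the layer transit time is t_i = b_i·n_i / q:
  layer 1 (fine sand): t_1 = 4.07 × 0.14 / 1.536 = 0.3709 d
  layer 2 (coarse sand): t_2 = 5.85 × 0.29 / 1.536 = 1.104 d
  layer 3 (fractured sandstone): t_3 = 8.68 × 0.15 / 1.536 = 0.8475 d
Total t = Σ t_i = 2.323 days.

2.32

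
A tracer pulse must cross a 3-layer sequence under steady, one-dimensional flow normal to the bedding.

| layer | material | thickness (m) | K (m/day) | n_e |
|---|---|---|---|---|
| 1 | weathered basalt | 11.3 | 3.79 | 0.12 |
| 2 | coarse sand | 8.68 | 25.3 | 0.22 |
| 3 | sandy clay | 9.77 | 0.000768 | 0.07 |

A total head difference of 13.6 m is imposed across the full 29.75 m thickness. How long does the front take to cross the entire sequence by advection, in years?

10.1

With flow normal to the layers, continuity requires the same specific discharge q through every layer.
Σ(b_i/K_i) = 11.3/3.79 + 8.68/25.3 + 9.77/0.000768 = 12725 d.
q = Δh / Σ(b_i/K_i) = 13.6 / 12725 = 0.001069 m/day.
In each layer the seepage velocity is v_i = q/n_i, so the layer transit time is t_i = b_i·n_i / q:
  layer 1 (weathered basalt): t_1 = 11.3 × 0.12 / 0.001069 = 1269 d
  layer 2 (coarse sand): t_2 = 8.68 × 0.22 / 0.001069 = 1787 d
  layer 3 (sandy clay): t_3 = 9.77 × 0.07 / 0.001069 = 639.9 d
Total t = Σ t_i = 3695 days = 10.12 years.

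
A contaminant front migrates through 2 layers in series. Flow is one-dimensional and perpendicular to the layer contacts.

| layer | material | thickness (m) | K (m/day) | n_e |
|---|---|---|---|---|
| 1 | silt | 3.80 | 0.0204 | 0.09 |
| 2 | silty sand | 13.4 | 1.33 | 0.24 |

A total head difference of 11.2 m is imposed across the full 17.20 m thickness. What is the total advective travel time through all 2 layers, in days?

With flow normal to the layers, continuity requires the same specific discharge q through every layer.
Σ(b_i/K_i) = 3.80/0.0204 + 13.4/1.33 = 196.3 d.
q = Δh / Σ(b_i/K_i) = 11.2 / 196.3 = 0.05704 m/day.
In each layer the seepage velocity is v_i = q/n_i, so the layer transit time is t_i = b_i·n_i / q:
  layer 1 (silt): t_1 = 3.80 × 0.09 / 0.05704 = 5.996 d
  layer 2 (silty sand): t_2 = 13.4 × 0.24 / 0.05704 = 56.38 d
Total t = Σ t_i = 62.38 days.

62.4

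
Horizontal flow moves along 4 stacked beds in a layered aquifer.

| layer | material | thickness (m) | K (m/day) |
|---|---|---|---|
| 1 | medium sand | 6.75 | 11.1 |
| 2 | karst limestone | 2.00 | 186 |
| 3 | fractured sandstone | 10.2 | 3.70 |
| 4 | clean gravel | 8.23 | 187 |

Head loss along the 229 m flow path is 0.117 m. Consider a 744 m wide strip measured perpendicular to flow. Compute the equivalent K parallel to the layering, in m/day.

74.5

Flow is parallel to layering, so each bed carries its own Darcy discharge and the transmissivities add.
Σ(K_i·b_i) = 11.1×6.75 + 186×2.00 + 3.70×10.2 + 187×8.23 = 2024 m²/day.
Total thickness b = 27.18 m, so K_eq = Σ(K_i·b_i)/b = 74.45 m/day.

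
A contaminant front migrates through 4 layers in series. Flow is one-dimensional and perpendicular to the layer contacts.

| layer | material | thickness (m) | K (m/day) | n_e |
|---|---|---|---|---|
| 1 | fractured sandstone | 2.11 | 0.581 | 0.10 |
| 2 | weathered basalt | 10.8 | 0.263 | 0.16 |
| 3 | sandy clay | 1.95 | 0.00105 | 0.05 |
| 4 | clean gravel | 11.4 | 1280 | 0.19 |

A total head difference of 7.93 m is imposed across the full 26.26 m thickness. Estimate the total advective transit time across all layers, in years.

2.76

With flow normal to the layers, continuity requires the same specific discharge q through every layer.
Σ(b_i/K_i) = 2.11/0.581 + 10.8/0.263 + 1.95/0.00105 + 11.4/1280 = 1902 d.
q = Δh / Σ(b_i/K_i) = 7.93 / 1902 = 0.004170 m/day.
In each layer the seepage velocity is v_i = q/n_i, so the layer transit time is t_i = b_i·n_i / q:
  layer 1 (fractured sandstone): t_1 = 2.11 × 0.10 / 0.004170 = 50.60 d
  layer 2 (weathered basalt): t_2 = 10.8 × 0.16 / 0.004170 = 414.4 d
  layer 3 (sandy clay): t_3 = 1.95 × 0.05 / 0.004170 = 23.38 d
  layer 4 (clean gravel): t_4 = 11.4 × 0.19 / 0.004170 = 519.5 d
Total t = Σ t_i = 1008 days = 2.759 years.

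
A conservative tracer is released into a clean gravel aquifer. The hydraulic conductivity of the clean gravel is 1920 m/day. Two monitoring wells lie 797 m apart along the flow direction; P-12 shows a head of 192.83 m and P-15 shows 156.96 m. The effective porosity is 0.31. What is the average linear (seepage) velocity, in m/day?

279

Hydraulic gradient i = (192.83 − 156.96) / 797 = 35.87 / 797 = 0.04501.
Darcy flux q = K · i = 1920 × 0.04501 = 86.41 m/day.
Seepage velocity v = q / n_e = 86.41 / 0.31 = 278.7 m/day.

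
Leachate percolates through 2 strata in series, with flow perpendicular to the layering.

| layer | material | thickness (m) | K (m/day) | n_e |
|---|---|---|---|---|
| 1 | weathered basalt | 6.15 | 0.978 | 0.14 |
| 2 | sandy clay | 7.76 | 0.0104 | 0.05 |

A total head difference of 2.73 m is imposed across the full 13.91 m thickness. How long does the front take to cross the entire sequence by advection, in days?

344

With flow normal to the layers, continuity requires the same specific discharge q through every layer.
Σ(b_i/K_i) = 6.15/0.978 + 7.76/0.0104 = 752.4 d.
q = Δh / Σ(b_i/K_i) = 2.73 / 752.4 = 0.003628 m/day.
In each layer the seepage velocity is v_i = q/n_i, so the layer transit time is t_i = b_i·n_i / q:
  layer 1 (weathered basalt): t_1 = 6.15 × 0.14 / 0.003628 = 237.3 d
  layer 2 (sandy clay): t_2 = 7.76 × 0.05 / 0.003628 = 106.9 d
Total t = Σ t_i = 344.2 days.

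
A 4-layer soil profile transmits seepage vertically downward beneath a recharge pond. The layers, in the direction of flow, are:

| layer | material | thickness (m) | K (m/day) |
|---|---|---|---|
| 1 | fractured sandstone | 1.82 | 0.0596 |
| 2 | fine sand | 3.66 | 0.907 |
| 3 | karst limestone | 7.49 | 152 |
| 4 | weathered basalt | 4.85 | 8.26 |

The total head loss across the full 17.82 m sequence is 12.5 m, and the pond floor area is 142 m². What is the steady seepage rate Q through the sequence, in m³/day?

Flow is perpendicular to layering, so the layers act in series and the equivalent K is the thickness-weighted harmonic mean.
Total thickness L = 1.82 + 3.66 + 7.49 + 4.85 = 17.82 m.
Σ(b_i/K_i) = 1.82/0.0596 + 3.66/0.907 + 7.49/152 + 4.85/8.26 = 35.21 d.
K_eq = L / Σ(b_i/K_i) = 17.82 / 35.21 = 0.5061 m/day.
Q = K_eq · A · (Δh/L) = 0.5061 × 142 × (12.5/17.82) = 50.41 m³/day.

50.4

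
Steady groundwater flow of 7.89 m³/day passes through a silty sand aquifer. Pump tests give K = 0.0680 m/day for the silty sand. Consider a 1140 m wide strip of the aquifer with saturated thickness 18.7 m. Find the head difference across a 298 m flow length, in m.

1.62

Cross-sectional area A = 1140 × 18.7 = 21318 m².
From Q = K·A·i, i = Q / (K·A) = 7.89 / (0.06800 × 21318) = 0.005443.
Head loss Δh = i · L = 0.005443 × 298 = 1.622 m.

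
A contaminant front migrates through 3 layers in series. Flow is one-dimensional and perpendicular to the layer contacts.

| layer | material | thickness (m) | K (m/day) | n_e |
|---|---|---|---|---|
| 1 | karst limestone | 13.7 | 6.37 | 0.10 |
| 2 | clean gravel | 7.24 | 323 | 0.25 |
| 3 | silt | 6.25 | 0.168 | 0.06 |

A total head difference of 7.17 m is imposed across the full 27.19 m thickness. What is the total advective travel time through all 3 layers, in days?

19.5

With flow normal to the layers, continuity requires the same specific discharge q through every layer.
Σ(b_i/K_i) = 13.7/6.37 + 7.24/323 + 6.25/0.168 = 39.38 d.
q = Δh / Σ(b_i/K_i) = 7.17 / 39.38 = 0.1821 m/day.
In each layer the seepage velocity is v_i = q/n_i, so the layer transit time is t_i = b_i·n_i / q:
  layer 1 (karst limestone): t_1 = 13.7 × 0.10 / 0.1821 = 7.524 d
  layer 2 (clean gravel): t_2 = 7.24 × 0.25 / 0.1821 = 9.940 d
  layer 3 (silt): t_3 = 6.25 × 0.06 / 0.1821 = 2.059 d
Total t = Σ t_i = 19.52 days.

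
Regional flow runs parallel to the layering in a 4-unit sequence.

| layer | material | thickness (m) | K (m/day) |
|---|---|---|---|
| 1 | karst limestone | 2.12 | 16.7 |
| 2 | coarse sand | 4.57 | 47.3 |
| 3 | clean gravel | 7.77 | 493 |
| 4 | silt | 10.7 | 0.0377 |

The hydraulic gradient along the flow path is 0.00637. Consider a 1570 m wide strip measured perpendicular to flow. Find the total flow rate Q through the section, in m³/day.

Flow is parallel to layering, so each bed carries its own Darcy discharge and the transmissivities add.
Σ(K_i·b_i) = 16.7×2.12 + 47.3×4.57 + 493×7.77 + 0.0377×10.7 = 4083 m²/day.
Hydraulic gradient i = 0.00637.
Q = Σ(K_i·b_i) · W · i = 4083 × 1570 × 0.006370 = 40829 m³/day.

40800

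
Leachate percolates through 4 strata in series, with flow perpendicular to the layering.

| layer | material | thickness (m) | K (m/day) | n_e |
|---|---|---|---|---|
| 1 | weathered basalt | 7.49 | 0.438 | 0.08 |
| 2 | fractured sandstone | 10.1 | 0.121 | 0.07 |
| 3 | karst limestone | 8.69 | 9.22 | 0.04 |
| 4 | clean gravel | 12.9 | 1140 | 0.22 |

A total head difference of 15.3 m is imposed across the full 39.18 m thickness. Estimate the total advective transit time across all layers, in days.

29.8

With flow normal to the layers, continuity requires the same specific discharge q through every layer.
Σ(b_i/K_i) = 7.49/0.438 + 10.1/0.121 + 8.69/9.22 + 12.9/1140 = 101.5 d.
q = Δh / Σ(b_i/K_i) = 15.3 / 101.5 = 0.1507 m/day.
In each layer the seepage velocity is v_i = q/n_i, so the layer transit time is t_i = b_i·n_i / q:
  layer 1 (weathered basalt): t_1 = 7.49 × 0.08 / 0.1507 = 3.976 d
  layer 2 (fractured sandstone): t_2 = 10.1 × 0.07 / 0.1507 = 4.691 d
  layer 3 (karst limestone): t_3 = 8.69 × 0.04 / 0.1507 = 2.307 d
  layer 4 (clean gravel): t_4 = 12.9 × 0.22 / 0.1507 = 18.83 d
Total t = Σ t_i = 29.81 days.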